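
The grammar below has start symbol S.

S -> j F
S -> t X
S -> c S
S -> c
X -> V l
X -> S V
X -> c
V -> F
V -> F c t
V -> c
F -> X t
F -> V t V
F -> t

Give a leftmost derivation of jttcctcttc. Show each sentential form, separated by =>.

S => jF   [S -> j F]
jF => jVtV   [F -> V t V]
jVtV => jFcttV   [V -> F c t]
jFcttV => jVtVcttV   [F -> V t V]
jVtVcttV => jFtVcttV   [V -> F]
jFtVcttV => jttVcttV   [F -> t]
jttVcttV => jttFcttV   [V -> F]
jttFcttV => jttXtcttV   [F -> X t]
jttXtcttV => jttSVtcttV   [X -> S V]
jttSVtcttV => jttcVtcttV   [S -> c]
jttcVtcttV => jttcctcttV   [V -> c]
jttcctcttV => jttcctcttc   [V -> c]

S => jF => jVtV => jFcttV => jVtVcttV => jFtVcttV => jttVcttV => jttFcttV => jttXtcttV => jttSVtcttV => jttcVtcttV => jttcctcttV => jttcctcttc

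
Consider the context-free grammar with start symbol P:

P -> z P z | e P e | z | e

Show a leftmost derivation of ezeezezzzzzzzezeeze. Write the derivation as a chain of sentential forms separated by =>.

P => ePe => ezPze => ezePeze => ezeePeeze => ezeezPzeeze => ezeezePezeeze => ezeezezPzezeeze => ezeezezzPzzezeeze => ezeezezzzPzzzezeeze => ezeezezzzzzzzezeeze

P => ePe   [P -> e P e]
ePe => ezPze   [P -> z P z]
ezPze => ezePeze   [P -> e P e]
ezePeze => ezeePeeze   [P -> e P e]
ezeePeeze => ezeezPzeeze   [P -> z P z]
ezeezPzeeze => ezeezePezeeze   [P -> e P e]
ezeezePezeeze => ezeezezPzezeeze   [P -> z P z]
ezeezezPzezeeze => ezeezezzPzzezeeze   [P -> z P z]
ezeezezzPzzezeeze => ezeezezzzPzzzezeeze   [P -> z P z]
ezeezezzzPzzzezeeze => ezeezezzzzzzzezeeze   [P -> z]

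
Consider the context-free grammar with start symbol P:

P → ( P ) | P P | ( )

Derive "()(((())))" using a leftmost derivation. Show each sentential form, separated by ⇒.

P ⇒ PP ⇒ ()P ⇒ ()(P) ⇒ ()((P)) ⇒ ()(((P))) ⇒ ()(((())))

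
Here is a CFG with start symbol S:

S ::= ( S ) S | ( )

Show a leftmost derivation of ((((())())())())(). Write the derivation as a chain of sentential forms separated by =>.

S => (S)S => ((S)S)S => (((S)S)S)S => ((((S)S)S)S)S => ((((())S)S)S)S => ((((())())S)S)S => ((((())())())S)S => ((((())())())())S => ((((())())())())()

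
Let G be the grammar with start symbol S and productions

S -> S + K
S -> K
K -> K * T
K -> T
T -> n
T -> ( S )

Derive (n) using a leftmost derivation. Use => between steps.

S=>K=>T=>(S)=>(K)=>(T)=>(n)

S => K   [S -> K]
K => T   [K -> T]
T => (S)   [T -> ( S )]
(S) => (K)   [S -> K]
(K) => (T)   [K -> T]
(T) => (n)   [T -> n]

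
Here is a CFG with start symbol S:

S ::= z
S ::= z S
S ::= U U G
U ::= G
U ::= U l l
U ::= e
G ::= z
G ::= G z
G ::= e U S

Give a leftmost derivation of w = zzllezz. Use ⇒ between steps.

S ⇒ zS   [S ::= z S]
zS ⇒ zUUG   [S ::= U U G]
zUUG ⇒ zUllUG   [U ::= U l l]
zUllUG ⇒ zGllUG   [U ::= G]
zGllUG ⇒ zzllUG   [G ::= z]
zzllUG ⇒ zzlleG   [U ::= e]
zzlleG ⇒ zzlleGz   [G ::= G z]
zzlleGz ⇒ zzllezz   [G ::= z]

S ⇒ zS ⇒ zUUG ⇒ zUllUG ⇒ zGllUG ⇒ zzllUG ⇒ zzlleG ⇒ zzlleGz ⇒ zzllezz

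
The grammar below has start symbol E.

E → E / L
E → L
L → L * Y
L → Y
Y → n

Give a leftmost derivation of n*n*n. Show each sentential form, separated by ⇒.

E ⇒ L ⇒ L*Y ⇒ L*Y*Y ⇒ Y*Y*Y ⇒ n*Y*Y ⇒ n*n*Y ⇒ n*n*n

E ⇒ L   [E → L]
L ⇒ L*Y   [L → L * Y]
L*Y ⇒ L*Y*Y   [L → L * Y]
L*Y*Y ⇒ Y*Y*Y   [L → Y]
Y*Y*Y ⇒ n*Y*Y   [Y → n]
n*Y*Y ⇒ n*n*Y   [Y → n]
n*n*Y ⇒ n*n*n   [Y → n]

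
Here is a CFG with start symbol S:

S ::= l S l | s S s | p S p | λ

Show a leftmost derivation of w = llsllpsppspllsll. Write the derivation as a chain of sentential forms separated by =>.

S => lSl => llSll => llsSsll => llslSlsll => llsllSllsll => llsllpSpllsll => llsllpsSspllsll => llsllpspSpspllsll => llsllpsppspllsll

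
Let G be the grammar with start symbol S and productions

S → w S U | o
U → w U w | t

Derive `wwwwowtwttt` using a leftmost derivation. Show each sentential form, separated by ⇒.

S⇒wSU⇒wwSUU⇒wwwSUUU⇒wwwwSUUUU⇒wwwwoUUUU⇒wwwwowUwUUU⇒wwwwowtwUUU⇒wwwwowtwtUU⇒wwwwowtwttU⇒wwwwowtwttt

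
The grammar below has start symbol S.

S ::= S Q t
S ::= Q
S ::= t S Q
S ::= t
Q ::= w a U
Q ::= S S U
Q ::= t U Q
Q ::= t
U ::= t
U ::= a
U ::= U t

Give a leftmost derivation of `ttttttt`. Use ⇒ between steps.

S ⇒ Q ⇒ SSU ⇒ SQtSU ⇒ tSQQtSU ⇒ ttQQtSU ⇒ tttQtSU ⇒ tttttSU ⇒ ttttttU ⇒ ttttttt

S ⇒ Q   [S ::= Q]
Q ⇒ SSU   [Q ::= S S U]
SSU ⇒ SQtSU   [S ::= S Q t]
SQtSU ⇒ tSQQtSU   [S ::= t S Q]
tSQQtSU ⇒ ttQQtSU   [S ::= t]
ttQQtSU ⇒ tttQtSU   [Q ::= t]
tttQtSU ⇒ tttttSU   [Q ::= t]
tttttSU ⇒ ttttttU   [S ::= t]
ttttttU ⇒ ttttttt   [U ::= t]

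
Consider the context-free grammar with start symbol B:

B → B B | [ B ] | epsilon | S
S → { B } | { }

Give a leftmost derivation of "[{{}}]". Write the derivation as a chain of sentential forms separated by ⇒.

B ⇒ [B]   [B → [ B ]]
[B] ⇒ [S]   [B → S]
[S] ⇒ [{B}]   [S → { B }]
[{B}] ⇒ [{BB}]   [B → B B]
[{BB}] ⇒ [{SB}]   [B → S]
[{SB}] ⇒ [{{}B}]   [S → { }]
[{{}B}] ⇒ [{{}}]   [B → epsilon]

B ⇒ [B] ⇒ [S] ⇒ [{B}] ⇒ [{BB}] ⇒ [{SB}] ⇒ [{{}B}] ⇒ [{{}}]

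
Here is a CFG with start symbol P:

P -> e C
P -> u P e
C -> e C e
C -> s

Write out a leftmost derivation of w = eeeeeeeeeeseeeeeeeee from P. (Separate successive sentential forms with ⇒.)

P ⇒ eC   [P -> e C]
eC ⇒ eeCe   [C -> e C e]
eeCe ⇒ eeeCee   [C -> e C e]
eeeCee ⇒ eeeeCeee   [C -> e C e]
eeeeCeee ⇒ eeeeeCeeee   [C -> e C e]
eeeeeCeeee ⇒ eeeeeeCeeeee   [C -> e C e]
eeeeeeCeeeee ⇒ eeeeeeeCeeeeee   [C -> e C e]
eeeeeeeCeeeeee ⇒ eeeeeeeeCeeeeeee   [C -> e C e]
eeeeeeeeCeeeeeee ⇒ eeeeeeeeeCeeeeeeee   [C -> e C e]
eeeeeeeeeCeeeeeeee ⇒ eeeeeeeeeeCeeeeeeeee   [C -> e C e]
eeeeeeeeeeCeeeeeeeee ⇒ eeeeeeeeeeseeeeeeeee   [C -> s]

P ⇒ eC ⇒ eeCe ⇒ eeeCee ⇒ eeeeCeee ⇒ eeeeeCeeee ⇒ eeeeeeCeeeee ⇒ eeeeeeeCeeeeee ⇒ eeeeeeeeCeeeeeee ⇒ eeeeeeeeeCeeeeeeee ⇒ eeeeeeeeeeCeeeeeeeee ⇒ eeeeeeeeeeseeeeeeeee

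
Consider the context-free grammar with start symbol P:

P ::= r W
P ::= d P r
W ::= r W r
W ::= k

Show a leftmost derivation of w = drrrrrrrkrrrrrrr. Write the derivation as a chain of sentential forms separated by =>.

P => dPr => drWr => drrWrr => drrrWrrr => drrrrWrrrr => drrrrrWrrrrr => drrrrrrWrrrrrr => drrrrrrrWrrrrrrr => drrrrrrrkrrrrrrr

P => dPr   [P ::= d P r]
dPr => drWr   [P ::= r W]
drWr => drrWrr   [W ::= r W r]
drrWrr => drrrWrrr   [W ::= r W r]
drrrWrrr => drrrrWrrrr   [W ::= r W r]
drrrrWrrrr => drrrrrWrrrrr   [W ::= r W r]
drrrrrWrrrrr => drrrrrrWrrrrrr   [W ::= r W r]
drrrrrrWrrrrrr => drrrrrrrWrrrrrrr   [W ::= r W r]
drrrrrrrWrrrrrrr => drrrrrrrkrrrrrrr   [W ::= k]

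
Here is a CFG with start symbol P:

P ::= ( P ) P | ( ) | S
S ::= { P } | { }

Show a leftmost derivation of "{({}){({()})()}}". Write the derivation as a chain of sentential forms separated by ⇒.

P⇒S⇒{P}⇒{(P)P}⇒{(S)P}⇒{({})P}⇒{({})S}⇒{({}){P}}⇒{({}){(P)P}}⇒{({}){(S)P}}⇒{({}){({P})P}}⇒{({}){({()})P}}⇒{({}){({()})()}}

P ⇒ S   [P ::= S]
S ⇒ {P}   [S ::= { P }]
{P} ⇒ {(P)P}   [P ::= ( P ) P]
{(P)P} ⇒ {(S)P}   [P ::= S]
{(S)P} ⇒ {({})P}   [S ::= { }]
{({})P} ⇒ {({})S}   [P ::= S]
{({})S} ⇒ {({}){P}}   [S ::= { P }]
{({}){P}} ⇒ {({}){(P)P}}   [P ::= ( P ) P]
{({}){(P)P}} ⇒ {({}){(S)P}}   [P ::= S]
{({}){(S)P}} ⇒ {({}){({P})P}}   [S ::= { P }]
{({}){({P})P}} ⇒ {({}){({()})P}}   [P ::= ( )]
{({}){({()})P}} ⇒ {({}){({()})()}}   [P ::= ( )]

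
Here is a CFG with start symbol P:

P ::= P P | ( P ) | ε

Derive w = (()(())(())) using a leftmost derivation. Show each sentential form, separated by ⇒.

P ⇒ (P)   [P ::= ( P )]
(P) ⇒ (PP)   [P ::= P P]
(PP) ⇒ (PPP)   [P ::= P P]
(PPP) ⇒ ((P)PP)   [P ::= ( P )]
((P)PP) ⇒ (()PP)   [P ::= ε]
(()PP) ⇒ (()(P)P)   [P ::= ( P )]
(()(P)P) ⇒ (()((P))P)   [P ::= ( P )]
(()((P))P) ⇒ (()(())P)   [P ::= ε]
(()(())P) ⇒ (()(())(P))   [P ::= ( P )]
(()(())(P)) ⇒ (()(())((P)))   [P ::= ( P )]
(()(())((P))) ⇒ (()(())(()))   [P ::= ε]

P⇒(P)⇒(PP)⇒(PPP)⇒((P)PP)⇒(()PP)⇒(()(P)P)⇒(()((P))P)⇒(()(())P)⇒(()(())(P))⇒(()(())((P)))⇒(()(())(()))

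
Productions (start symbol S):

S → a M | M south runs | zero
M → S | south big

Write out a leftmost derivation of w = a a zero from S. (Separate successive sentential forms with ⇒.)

S ⇒ a M ⇒ a S ⇒ a a M ⇒ a a S ⇒ a a zero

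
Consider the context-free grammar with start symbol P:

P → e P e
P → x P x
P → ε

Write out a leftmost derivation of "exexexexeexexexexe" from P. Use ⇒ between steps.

P⇒ePe⇒exPxe⇒exePexe⇒exexPxexe⇒exexePexexe⇒exexexPxexexe⇒exexexePexexexe⇒exexexexPxexexexe⇒exexexexePexexexexe⇒exexexexeexexexexe

P ⇒ ePe   [P → e P e]
ePe ⇒ exPxe   [P → x P x]
exPxe ⇒ exePexe   [P → e P e]
exePexe ⇒ exexPxexe   [P → x P x]
exexPxexe ⇒ exexePexexe   [P → e P e]
exexePexexe ⇒ exexexPxexexe   [P → x P x]
exexexPxexexe ⇒ exexexePexexexe   [P → e P e]
exexexePexexexe ⇒ exexexexPxexexexe   [P → x P x]
exexexexPxexexexe ⇒ exexexexePexexexexe   [P → e P e]
exexexexePexexexexe ⇒ exexexexeexexexexe   [P → ε]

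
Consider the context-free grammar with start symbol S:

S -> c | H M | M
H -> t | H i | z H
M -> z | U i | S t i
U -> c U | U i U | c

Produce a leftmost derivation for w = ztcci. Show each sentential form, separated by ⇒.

S ⇒ HM   [S -> H M]
HM ⇒ zHM   [H -> z H]
zHM ⇒ ztM   [H -> t]
ztM ⇒ ztUi   [M -> U i]
ztUi ⇒ ztcUi   [U -> c U]
ztcUi ⇒ ztcci   [U -> c]

S⇒HM⇒zHM⇒ztM⇒ztUi⇒ztcUi⇒ztcci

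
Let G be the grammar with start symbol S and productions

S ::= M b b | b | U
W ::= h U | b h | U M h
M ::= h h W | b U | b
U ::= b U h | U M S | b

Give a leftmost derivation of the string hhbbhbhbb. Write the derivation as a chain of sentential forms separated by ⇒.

S ⇒ Mbb   [S ::= M b b]
Mbb ⇒ hhWbb   [M ::= h h W]
hhWbb ⇒ hhUMhbb   [W ::= U M h]
hhUMhbb ⇒ hhbUhMhbb   [U ::= b U h]
hhbUhMhbb ⇒ hhbbhMhbb   [U ::= b]
hhbbhMhbb ⇒ hhbbhbhbb   [M ::= b]

S⇒Mbb⇒hhWbb⇒hhUMhbb⇒hhbUhMhbb⇒hhbbhMhbb⇒hhbbhbhbb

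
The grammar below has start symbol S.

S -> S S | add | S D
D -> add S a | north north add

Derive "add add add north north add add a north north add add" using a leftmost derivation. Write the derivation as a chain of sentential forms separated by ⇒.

S ⇒ S S ⇒ S D S ⇒ S D D S ⇒ add D D S ⇒ add add S a D S ⇒ add add S S a D S ⇒ add add S D S a D S ⇒ add add add D S a D S ⇒ add add add north north add S a D S ⇒ add add add north north add add a D S ⇒ add add add north north add add a north north add S ⇒ add add add north north add add a north north add add

S ⇒ S S   [S -> S S]
S S ⇒ S D S   [S -> S D]
S D S ⇒ S D D S   [S -> S D]
S D D S ⇒ add D D S   [S -> add]
add D D S ⇒ add add S a D S   [D -> add S a]
add add S a D S ⇒ add add S S a D S   [S -> S S]
add add S S a D S ⇒ add add S D S a D S   [S -> S D]
add add S D S a D S ⇒ add add add D S a D S   [S -> add]
add add add D S a D S ⇒ add add add north north add S a D S   [D -> north north add]
add add add north north add S a D S ⇒ add add add north north add add a D S   [S -> add]
add add add north north add add a D S ⇒ add add add north north add add a north north add S   [D -> north north add]
add add add north north add add a north north add S ⇒ add add add north north add add a north north add add   [S -> add]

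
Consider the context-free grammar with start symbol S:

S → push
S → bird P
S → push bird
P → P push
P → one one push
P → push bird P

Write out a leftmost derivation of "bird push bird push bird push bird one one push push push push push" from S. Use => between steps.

S => bird P => bird P push => bird push bird P push => bird push bird push bird P push => bird push bird push bird P push push => bird push bird push bird P push push push => bird push bird push bird push bird P push push push => bird push bird push bird push bird P push push push push => bird push bird push bird push bird one one push push push push push

S => bird P   [S → bird P]
bird P => bird P push   [P → P push]
bird P push => bird push bird P push   [P → push bird P]
bird push bird P push => bird push bird push bird P push   [P → push bird P]
bird push bird push bird P push => bird push bird push bird P push push   [P → P push]
bird push bird push bird P push push => bird push bird push bird P push push push   [P → P push]
bird push bird push bird P push push push => bird push bird push bird push bird P push push push   [P → push bird P]
bird push bird push bird push bird P push push push => bird push bird push bird push bird P push push push push   [P → P push]
bird push bird push bird push bird P push push push push => bird push bird push bird push bird one one push push push push push   [P → one one push]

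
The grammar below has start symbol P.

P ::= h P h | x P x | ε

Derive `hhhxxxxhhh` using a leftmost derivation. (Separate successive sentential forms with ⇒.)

P ⇒ hPh ⇒ hhPhh ⇒ hhhPhhh ⇒ hhhxPxhhh ⇒ hhhxxPxxhhh ⇒ hhhxxxxhhh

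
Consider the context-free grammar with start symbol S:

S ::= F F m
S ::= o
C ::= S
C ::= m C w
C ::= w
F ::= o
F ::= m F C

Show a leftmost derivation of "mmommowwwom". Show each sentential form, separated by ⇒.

S ⇒ FFm   [S ::= F F m]
FFm ⇒ mFCFm   [F ::= m F C]
mFCFm ⇒ mmFCCFm   [F ::= m F C]
mmFCCFm ⇒ mmoCCFm   [F ::= o]
mmoCCFm ⇒ mmomCwCFm   [C ::= m C w]
mmomCwCFm ⇒ mmommCwwCFm   [C ::= m C w]
mmommCwwCFm ⇒ mmommSwwCFm   [C ::= S]
mmommSwwCFm ⇒ mmommowwCFm   [S ::= o]
mmommowwCFm ⇒ mmommowwwFm   [C ::= w]
mmommowwwFm ⇒ mmommowwwom   [F ::= o]

S ⇒ FFm ⇒ mFCFm ⇒ mmFCCFm ⇒ mmoCCFm ⇒ mmomCwCFm ⇒ mmommCwwCFm ⇒ mmommSwwCFm ⇒ mmommowwCFm ⇒ mmommowwwFm ⇒ mmommowwwom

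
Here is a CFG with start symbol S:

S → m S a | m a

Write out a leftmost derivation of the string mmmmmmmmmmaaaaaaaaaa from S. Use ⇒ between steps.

S⇒mSa⇒mmSaa⇒mmmSaaa⇒mmmmSaaaa⇒mmmmmSaaaaa⇒mmmmmmSaaaaaa⇒mmmmmmmSaaaaaaa⇒mmmmmmmmSaaaaaaaa⇒mmmmmmmmmSaaaaaaaaa⇒mmmmmmmmmmaaaaaaaaaa

S ⇒ mSa   [S → m S a]
mSa ⇒ mmSaa   [S → m S a]
mmSaa ⇒ mmmSaaa   [S → m S a]
mmmSaaa ⇒ mmmmSaaaa   [S → m S a]
mmmmSaaaa ⇒ mmmmmSaaaaa   [S → m S a]
mmmmmSaaaaa ⇒ mmmmmmSaaaaaa   [S → m S a]
mmmmmmSaaaaaa ⇒ mmmmmmmSaaaaaaa   [S → m S a]
mmmmmmmSaaaaaaa ⇒ mmmmmmmmSaaaaaaaa   [S → m S a]
mmmmmmmmSaaaaaaaa ⇒ mmmmmmmmmSaaaaaaaaa   [S → m S a]
mmmmmmmmmSaaaaaaaaa ⇒ mmmmmmmmmmaaaaaaaaaa   [S → m a]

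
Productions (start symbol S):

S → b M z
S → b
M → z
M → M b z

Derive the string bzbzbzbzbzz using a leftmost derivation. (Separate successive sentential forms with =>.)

S => bMz => bMbzz => bMbzbzz => bMbzbzbzz => bMbzbzbzbzz => bzbzbzbzbzz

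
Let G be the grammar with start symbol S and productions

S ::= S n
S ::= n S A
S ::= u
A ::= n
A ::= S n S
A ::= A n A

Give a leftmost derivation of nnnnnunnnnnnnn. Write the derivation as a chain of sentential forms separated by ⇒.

S ⇒ Sn ⇒ Snn ⇒ nSAnn ⇒ nnSAAnn ⇒ nnnSAAAnn ⇒ nnnnSAAAAnn ⇒ nnnnnSAAAAAnn ⇒ nnnnnSnAAAAAnn ⇒ nnnnnunAAAAAnn ⇒ nnnnnunnAAAAnn ⇒ nnnnnunnnAAAnn ⇒ nnnnnunnnnAAnn ⇒ nnnnnunnnnnAnn ⇒ nnnnnunnnnnnnn

S ⇒ Sn   [S ::= S n]
Sn ⇒ Snn   [S ::= S n]
Snn ⇒ nSAnn   [S ::= n S A]
nSAnn ⇒ nnSAAnn   [S ::= n S A]
nnSAAnn ⇒ nnnSAAAnn   [S ::= n S A]
nnnSAAAnn ⇒ nnnnSAAAAnn   [S ::= n S A]
nnnnSAAAAnn ⇒ nnnnnSAAAAAnn   [S ::= n S A]
nnnnnSAAAAAnn ⇒ nnnnnSnAAAAAnn   [S ::= S n]
nnnnnSnAAAAAnn ⇒ nnnnnunAAAAAnn   [S ::= u]
nnnnnunAAAAAnn ⇒ nnnnnunnAAAAnn   [A ::= n]
nnnnnunnAAAAnn ⇒ nnnnnunnnAAAnn   [A ::= n]
nnnnnunnnAAAnn ⇒ nnnnnunnnnAAnn   [A ::= n]
nnnnnunnnnAAnn ⇒ nnnnnunnnnnAnn   [A ::= n]
nnnnnunnnnnAnn ⇒ nnnnnunnnnnnnn   [A ::= n]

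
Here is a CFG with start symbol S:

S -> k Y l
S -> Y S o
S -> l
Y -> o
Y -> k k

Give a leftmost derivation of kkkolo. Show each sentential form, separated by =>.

S => YSo   [S -> Y S o]
YSo => kkSo   [Y -> k k]
kkSo => kkkYlo   [S -> k Y l]
kkkYlo => kkkolo   [Y -> o]

S => YSo => kkSo => kkkYlo => kkkolo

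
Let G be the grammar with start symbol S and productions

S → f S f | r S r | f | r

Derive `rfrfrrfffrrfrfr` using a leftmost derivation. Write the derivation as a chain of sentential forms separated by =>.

S => rSr   [S → r S r]
rSr => rfSfr   [S → f S f]
rfSfr => rfrSrfr   [S → r S r]
rfrSrfr => rfrfSfrfr   [S → f S f]
rfrfSfrfr => rfrfrSrfrfr   [S → r S r]
rfrfrSrfrfr => rfrfrrSrrfrfr   [S → r S r]
rfrfrrSrrfrfr => rfrfrrfSfrrfrfr   [S → f S f]
rfrfrrfSfrrfrfr => rfrfrrfffrrfrfr   [S → f]

S=>rSr=>rfSfr=>rfrSrfr=>rfrfSfrfr=>rfrfrSrfrfr=>rfrfrrSrrfrfr=>rfrfrrfSfrrfrfr=>rfrfrrfffrrfrfr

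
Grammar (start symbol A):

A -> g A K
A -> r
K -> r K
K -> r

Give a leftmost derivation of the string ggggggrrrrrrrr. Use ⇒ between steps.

A⇒gAK⇒ggAKK⇒gggAKKK⇒ggggAKKKK⇒gggggAKKKKK⇒ggggggAKKKKKK⇒ggggggrKKKKKK⇒ggggggrrKKKKK⇒ggggggrrrKKKK⇒ggggggrrrrKKKK⇒ggggggrrrrrKKK⇒ggggggrrrrrrKK⇒ggggggrrrrrrrK⇒ggggggrrrrrrrr

A ⇒ gAK   [A -> g A K]
gAK ⇒ ggAKK   [A -> g A K]
ggAKK ⇒ gggAKKK   [A -> g A K]
gggAKKK ⇒ ggggAKKKK   [A -> g A K]
ggggAKKKK ⇒ gggggAKKKKK   [A -> g A K]
gggggAKKKKK ⇒ ggggggAKKKKKK   [A -> g A K]
ggggggAKKKKKK ⇒ ggggggrKKKKKK   [A -> r]
ggggggrKKKKKK ⇒ ggggggrrKKKKK   [K -> r]
ggggggrrKKKKK ⇒ ggggggrrrKKKK   [K -> r]
ggggggrrrKKKK ⇒ ggggggrrrrKKKK   [K -> r K]
ggggggrrrrKKKK ⇒ ggggggrrrrrKKK   [K -> r]
ggggggrrrrrKKK ⇒ ggggggrrrrrrKK   [K -> r]
ggggggrrrrrrKK ⇒ ggggggrrrrrrrK   [K -> r]
ggggggrrrrrrrK ⇒ ggggggrrrrrrrr   [K -> r]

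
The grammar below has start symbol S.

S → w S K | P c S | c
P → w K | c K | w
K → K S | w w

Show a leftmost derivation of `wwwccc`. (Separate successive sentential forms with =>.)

S => PcS => wKcS => wKScS => wwwScS => wwwccS => wwwccc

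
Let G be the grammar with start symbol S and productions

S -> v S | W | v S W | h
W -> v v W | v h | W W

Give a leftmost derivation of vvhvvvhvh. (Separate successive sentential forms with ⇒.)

S ⇒ vSW   [S -> v S W]
vSW ⇒ vvSWW   [S -> v S W]
vvSWW ⇒ vvhWW   [S -> h]
vvhWW ⇒ vvhvvWW   [W -> v v W]
vvhvvWW ⇒ vvhvvvhW   [W -> v h]
vvhvvvhW ⇒ vvhvvvhvh   [W -> v h]

S ⇒ vSW ⇒ vvSWW ⇒ vvhWW ⇒ vvhvvWW ⇒ vvhvvvhW ⇒ vvhvvvhvh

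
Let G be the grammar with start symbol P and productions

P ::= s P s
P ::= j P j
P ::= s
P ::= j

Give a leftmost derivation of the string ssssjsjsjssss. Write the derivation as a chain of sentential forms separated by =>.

P=>sPs=>ssPss=>sssPsss=>ssssPssss=>ssssjPjssss=>ssssjsPsjssss=>ssssjsjsjssss

P => sPs   [P ::= s P s]
sPs => ssPss   [P ::= s P s]
ssPss => sssPsss   [P ::= s P s]
sssPsss => ssssPssss   [P ::= s P s]
ssssPssss => ssssjPjssss   [P ::= j P j]
ssssjPjssss => ssssjsPsjssss   [P ::= s P s]
ssssjsPsjssss => ssssjsjsjssss   [P ::= j]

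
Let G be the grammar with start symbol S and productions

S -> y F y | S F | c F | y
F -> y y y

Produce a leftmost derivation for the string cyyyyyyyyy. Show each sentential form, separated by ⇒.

S ⇒ SF ⇒ SFF ⇒ cFFF ⇒ cyyyFF ⇒ cyyyyyyF ⇒ cyyyyyyyyy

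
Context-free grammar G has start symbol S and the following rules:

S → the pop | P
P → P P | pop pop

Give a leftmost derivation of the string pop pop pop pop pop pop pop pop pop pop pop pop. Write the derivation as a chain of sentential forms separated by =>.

S => P => P P => P P P => P P P P => pop pop P P P => pop pop P P P P => pop pop P P P P P => pop pop pop pop P P P P => pop pop pop pop pop pop P P P => pop pop pop pop pop pop pop pop P P => pop pop pop pop pop pop pop pop pop pop P => pop pop pop pop pop pop pop pop pop pop pop pop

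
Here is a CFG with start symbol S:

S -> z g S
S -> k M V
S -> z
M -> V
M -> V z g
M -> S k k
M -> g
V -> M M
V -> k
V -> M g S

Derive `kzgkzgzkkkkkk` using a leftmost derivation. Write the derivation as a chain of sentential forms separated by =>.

S => kMV   [S -> k M V]
kMV => kSkkV   [M -> S k k]
kSkkV => kzgSkkV   [S -> z g S]
kzgSkkV => kzgkMVkkV   [S -> k M V]
kzgkMVkkV => kzgkSkkVkkV   [M -> S k k]
kzgkSkkVkkV => kzgkzgSkkVkkV   [S -> z g S]
kzgkzgSkkVkkV => kzgkzgzkkVkkV   [S -> z]
kzgkzgzkkVkkV => kzgkzgzkkkkkV   [V -> k]
kzgkzgzkkkkkV => kzgkzgzkkkkkk   [V -> k]

S => kMV => kSkkV => kzgSkkV => kzgkMVkkV => kzgkSkkVkkV => kzgkzgSkkVkkV => kzgkzgzkkVkkV => kzgkzgzkkkkkV => kzgkzgzkkkkkk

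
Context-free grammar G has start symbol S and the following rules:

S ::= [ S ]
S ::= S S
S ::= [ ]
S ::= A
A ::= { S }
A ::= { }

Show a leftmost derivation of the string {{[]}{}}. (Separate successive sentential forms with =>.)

S => A => {S} => {SS} => {AS} => {{S}S} => {{[]}S} => {{[]}A} => {{[]}{}}

S => A   [S ::= A]
A => {S}   [A ::= { S }]
{S} => {SS}   [S ::= S S]
{SS} => {AS}   [S ::= A]
{AS} => {{S}S}   [A ::= { S }]
{{S}S} => {{[]}S}   [S ::= [ ]]
{{[]}S} => {{[]}A}   [S ::= A]
{{[]}A} => {{[]}{}}   [A ::= { }]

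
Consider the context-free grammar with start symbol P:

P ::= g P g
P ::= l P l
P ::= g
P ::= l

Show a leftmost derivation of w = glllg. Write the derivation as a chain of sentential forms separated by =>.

P => gPg   [P ::= g P g]
gPg => glPlg   [P ::= l P l]
glPlg => glllg   [P ::= l]

P=>gPg=>glPlg=>glllg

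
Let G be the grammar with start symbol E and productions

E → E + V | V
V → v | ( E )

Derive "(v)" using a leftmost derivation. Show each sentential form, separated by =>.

E => V => (E) => (V) => (v)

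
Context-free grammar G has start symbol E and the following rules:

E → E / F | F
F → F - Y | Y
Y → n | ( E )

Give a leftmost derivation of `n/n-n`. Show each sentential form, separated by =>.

E => E/F => F/F => Y/F => n/F => n/F-Y => n/Y-Y => n/n-Y => n/n-n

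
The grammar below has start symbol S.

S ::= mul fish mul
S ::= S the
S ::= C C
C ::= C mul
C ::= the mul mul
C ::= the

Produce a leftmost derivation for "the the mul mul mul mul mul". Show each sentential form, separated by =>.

S => C C => the C => the C mul => the C mul mul => the C mul mul mul => the C mul mul mul mul => the C mul mul mul mul mul => the the mul mul mul mul mul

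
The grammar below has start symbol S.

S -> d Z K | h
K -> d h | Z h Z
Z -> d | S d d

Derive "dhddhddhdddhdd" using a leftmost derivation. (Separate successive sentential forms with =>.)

S => dZK => dSddK => dhddK => dhddZhZ => dhddSddhZ => dhddhddhZ => dhddhddhSdd => dhddhddhdZKdd => dhddhddhddKdd => dhddhddhdddhdd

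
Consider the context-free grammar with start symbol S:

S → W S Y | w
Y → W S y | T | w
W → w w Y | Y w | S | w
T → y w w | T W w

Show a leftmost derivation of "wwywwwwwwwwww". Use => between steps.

S=>WSY=>wwYSY=>wwTSY=>wwTWwSY=>wwTWwWwSY=>wwTWwWwWwSY=>wwywwWwWwWwSY=>wwywwwwWwWwSY=>wwywwwwwwWwSY=>wwywwwwwwwwSY=>wwywwwwwwwwwY=>wwywwwwwwwwww

S => WSY   [S → W S Y]
WSY => wwYSY   [W → w w Y]
wwYSY => wwTSY   [Y → T]
wwTSY => wwTWwSY   [T → T W w]
wwTWwSY => wwTWwWwSY   [T → T W w]
wwTWwWwSY => wwTWwWwWwSY   [T → T W w]
wwTWwWwWwSY => wwywwWwWwWwSY   [T → y w w]
wwywwWwWwWwSY => wwywwwwWwWwSY   [W → w]
wwywwwwWwWwSY => wwywwwwwwWwSY   [W → w]
wwywwwwwwWwSY => wwywwwwwwwwSY   [W → w]
wwywwwwwwwwSY => wwywwwwwwwwwY   [S → w]
wwywwwwwwwwwY => wwywwwwwwwwww   [Y → w]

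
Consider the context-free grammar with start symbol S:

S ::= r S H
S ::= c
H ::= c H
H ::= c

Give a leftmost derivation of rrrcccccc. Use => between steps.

S => rSH   [S ::= r S H]
rSH => rrSHH   [S ::= r S H]
rrSHH => rrrSHHH   [S ::= r S H]
rrrSHHH => rrrcHHH   [S ::= c]
rrrcHHH => rrrccHHH   [H ::= c H]
rrrccHHH => rrrcccHH   [H ::= c]
rrrcccHH => rrrccccH   [H ::= c]
rrrccccH => rrrcccccH   [H ::= c H]
rrrcccccH => rrrcccccc   [H ::= c]

S => rSH => rrSHH => rrrSHHH => rrrcHHH => rrrccHHH => rrrcccHH => rrrccccH => rrrcccccH => rrrcccccc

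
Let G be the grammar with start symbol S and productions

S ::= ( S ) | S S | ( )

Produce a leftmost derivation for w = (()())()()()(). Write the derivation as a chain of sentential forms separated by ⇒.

S ⇒ SS   [S ::= S S]
SS ⇒ SSS   [S ::= S S]
SSS ⇒ SSSS   [S ::= S S]
SSSS ⇒ SSSSS   [S ::= S S]
SSSSS ⇒ (S)SSSS   [S ::= ( S )]
(S)SSSS ⇒ (SS)SSSS   [S ::= S S]
(SS)SSSS ⇒ (()S)SSSS   [S ::= ( )]
(()S)SSSS ⇒ (()())SSSS   [S ::= ( )]
(()())SSSS ⇒ (()())()SSS   [S ::= ( )]
(()())()SSS ⇒ (()())()()SS   [S ::= ( )]
(()())()()SS ⇒ (()())()()()S   [S ::= ( )]
(()())()()()S ⇒ (()())()()()()   [S ::= ( )]

S⇒SS⇒SSS⇒SSSS⇒SSSSS⇒(S)SSSS⇒(SS)SSSS⇒(()S)SSSS⇒(()())SSSS⇒(()())()SSS⇒(()())()()SS⇒(()())()()()S⇒(()())()()()()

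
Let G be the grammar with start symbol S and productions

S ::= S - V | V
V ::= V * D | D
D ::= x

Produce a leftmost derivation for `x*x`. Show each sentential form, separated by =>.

S => V => V*D => D*D => x*D => x*x

S => V   [S ::= V]
V => V*D   [V ::= V * D]
V*D => D*D   [V ::= D]
D*D => x*D   [D ::= x]
x*D => x*x   [D ::= x]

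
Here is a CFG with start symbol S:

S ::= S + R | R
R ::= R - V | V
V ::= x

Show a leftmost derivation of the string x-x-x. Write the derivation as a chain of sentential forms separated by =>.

S => R   [S ::= R]
R => R-V   [R ::= R - V]
R-V => R-V-V   [R ::= R - V]
R-V-V => V-V-V   [R ::= V]
V-V-V => x-V-V   [V ::= x]
x-V-V => x-x-V   [V ::= x]
x-x-V => x-x-x   [V ::= x]

S => R => R-V => R-V-V => V-V-V => x-V-V => x-x-V => x-x-x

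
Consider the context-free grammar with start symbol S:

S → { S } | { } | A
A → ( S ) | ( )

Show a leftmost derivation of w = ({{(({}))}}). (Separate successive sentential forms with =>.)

S => A => (S) => ({S}) => ({{S}}) => ({{A}}) => ({{(S)}}) => ({{(A)}}) => ({{((S))}}) => ({{(({}))}})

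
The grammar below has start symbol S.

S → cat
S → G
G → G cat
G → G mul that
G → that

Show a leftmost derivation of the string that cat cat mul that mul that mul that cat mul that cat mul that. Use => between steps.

S => G   [S → G]
G => G mul that   [G → G mul that]
G mul that => G cat mul that   [G → G cat]
G cat mul that => G mul that cat mul that   [G → G mul that]
G mul that cat mul that => G cat mul that cat mul that   [G → G cat]
G cat mul that cat mul that => G mul that cat mul that cat mul that   [G → G mul that]
G mul that cat mul that cat mul that => G mul that mul that cat mul that cat mul that   [G → G mul that]
G mul that mul that cat mul that cat mul that => G mul that mul that mul that cat mul that cat mul that   [G → G mul that]
G mul that mul that mul that cat mul that cat mul that => G cat mul that mul that mul that cat mul that cat mul that   [G → G cat]
G cat mul that mul that mul that cat mul that cat mul that => G cat cat mul that mul that mul that cat mul that cat mul that   [G → G cat]
G cat cat mul that mul that mul that cat mul that cat mul that => that cat cat mul that mul that mul that cat mul that cat mul that   [G → that]

S => G => G mul that => G cat mul that => G mul that cat mul that => G cat mul that cat mul that => G mul that cat mul that cat mul that => G mul that mul that cat mul that cat mul that => G mul that mul that mul that cat mul that cat mul that => G cat mul that mul that mul that cat mul that cat mul that => G cat cat mul that mul that mul that cat mul that cat mul that => that cat cat mul that mul that mul that cat mul that cat mul that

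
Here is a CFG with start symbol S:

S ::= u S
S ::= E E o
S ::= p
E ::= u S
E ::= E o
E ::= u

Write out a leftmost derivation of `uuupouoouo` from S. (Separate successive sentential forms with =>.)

S => uS   [S ::= u S]
uS => uEEo   [S ::= E E o]
uEEo => uEoEo   [E ::= E o]
uEoEo => uuSoEo   [E ::= u S]
uuSoEo => uuEEooEo   [S ::= E E o]
uuEEooEo => uuEoEooEo   [E ::= E o]
uuEoEooEo => uuuSoEooEo   [E ::= u S]
uuuSoEooEo => uuupoEooEo   [S ::= p]
uuupoEooEo => uuupouooEo   [E ::= u]
uuupouooEo => uuupouoouo   [E ::= u]

S=>uS=>uEEo=>uEoEo=>uuSoEo=>uuEEooEo=>uuEoEooEo=>uuuSoEooEo=>uuupoEooEo=>uuupouooEo=>uuupouoouo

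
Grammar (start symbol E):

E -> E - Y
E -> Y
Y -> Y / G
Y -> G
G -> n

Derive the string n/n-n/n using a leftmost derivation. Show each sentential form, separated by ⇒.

E ⇒ E-Y ⇒ Y-Y ⇒ Y/G-Y ⇒ G/G-Y ⇒ n/G-Y ⇒ n/n-Y ⇒ n/n-Y/G ⇒ n/n-G/G ⇒ n/n-n/G ⇒ n/n-n/n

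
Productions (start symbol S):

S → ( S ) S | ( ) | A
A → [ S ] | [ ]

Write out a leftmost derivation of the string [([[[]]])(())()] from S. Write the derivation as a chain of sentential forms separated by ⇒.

S ⇒ A ⇒ [S] ⇒ [(S)S] ⇒ [(A)S] ⇒ [([S])S] ⇒ [([A])S] ⇒ [([[S]])S] ⇒ [([[A]])S] ⇒ [([[[]]])S] ⇒ [([[[]]])(S)S] ⇒ [([[[]]])(())S] ⇒ [([[[]]])(())()]

S ⇒ A   [S → A]
A ⇒ [S]   [A → [ S ]]
[S] ⇒ [(S)S]   [S → ( S ) S]
[(S)S] ⇒ [(A)S]   [S → A]
[(A)S] ⇒ [([S])S]   [A → [ S ]]
[([S])S] ⇒ [([A])S]   [S → A]
[([A])S] ⇒ [([[S]])S]   [A → [ S ]]
[([[S]])S] ⇒ [([[A]])S]   [S → A]
[([[A]])S] ⇒ [([[[]]])S]   [A → [ ]]
[([[[]]])S] ⇒ [([[[]]])(S)S]   [S → ( S ) S]
[([[[]]])(S)S] ⇒ [([[[]]])(())S]   [S → ( )]
[([[[]]])(())S] ⇒ [([[[]]])(())()]   [S → ( )]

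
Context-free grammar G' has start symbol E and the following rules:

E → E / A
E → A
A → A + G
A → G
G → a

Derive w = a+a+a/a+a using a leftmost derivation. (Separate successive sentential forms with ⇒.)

E ⇒ E/A ⇒ A/A ⇒ A+G/A ⇒ A+G+G/A ⇒ G+G+G/A ⇒ a+G+G/A ⇒ a+a+G/A ⇒ a+a+a/A ⇒ a+a+a/A+G ⇒ a+a+a/G+G ⇒ a+a+a/a+G ⇒ a+a+a/a+a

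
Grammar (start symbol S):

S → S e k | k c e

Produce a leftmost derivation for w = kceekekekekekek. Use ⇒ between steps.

S ⇒ Sek   [S → S e k]
Sek ⇒ Sekek   [S → S e k]
Sekek ⇒ Sekekek   [S → S e k]
Sekekek ⇒ Sekekekek   [S → S e k]
Sekekekek ⇒ Sekekekekek   [S → S e k]
Sekekekekek ⇒ Sekekekekekek   [S → S e k]
Sekekekekekek ⇒ kceekekekekekek   [S → k c e]

S⇒Sek⇒Sekek⇒Sekekek⇒Sekekekek⇒Sekekekekek⇒Sekekekekekek⇒kceekekekekekek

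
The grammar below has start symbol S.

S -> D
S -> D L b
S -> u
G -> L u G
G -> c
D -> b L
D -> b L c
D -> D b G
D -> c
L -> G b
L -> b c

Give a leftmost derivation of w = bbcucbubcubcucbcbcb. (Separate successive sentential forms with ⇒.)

S ⇒ DLb   [S -> D L b]
DLb ⇒ bLcLb   [D -> b L c]
bLcLb ⇒ bGbcLb   [L -> G b]
bGbcLb ⇒ bLuGbcLb   [G -> L u G]
bLuGbcLb ⇒ bGbuGbcLb   [L -> G b]
bGbuGbcLb ⇒ bLuGbuGbcLb   [G -> L u G]
bLuGbuGbcLb ⇒ bbcuGbuGbcLb   [L -> b c]
bbcuGbuGbcLb ⇒ bbcucbuGbcLb   [G -> c]
bbcucbuGbcLb ⇒ bbcucbuLuGbcLb   [G -> L u G]
bbcucbuLuGbcLb ⇒ bbcucbubcuGbcLb   [L -> b c]
bbcucbubcuGbcLb ⇒ bbcucbubcuLuGbcLb   [G -> L u G]
bbcucbubcuLuGbcLb ⇒ bbcucbubcubcuGbcLb   [L -> b c]
bbcucbubcubcuGbcLb ⇒ bbcucbubcubcucbcLb   [G -> c]
bbcucbubcubcucbcLb ⇒ bbcucbubcubcucbcbcb   [L -> b c]

S ⇒ DLb ⇒ bLcLb ⇒ bGbcLb ⇒ bLuGbcLb ⇒ bGbuGbcLb ⇒ bLuGbuGbcLb ⇒ bbcuGbuGbcLb ⇒ bbcucbuGbcLb ⇒ bbcucbuLuGbcLb ⇒ bbcucbubcuGbcLb ⇒ bbcucbubcuLuGbcLb ⇒ bbcucbubcubcuGbcLb ⇒ bbcucbubcubcucbcLb ⇒ bbcucbubcubcucbcbcb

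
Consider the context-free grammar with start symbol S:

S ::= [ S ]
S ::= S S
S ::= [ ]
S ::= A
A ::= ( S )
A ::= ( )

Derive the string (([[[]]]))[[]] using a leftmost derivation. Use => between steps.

S => SS   [S ::= S S]
SS => AS   [S ::= A]
AS => (S)S   [A ::= ( S )]
(S)S => (A)S   [S ::= A]
(A)S => ((S))S   [A ::= ( S )]
((S))S => (([S]))S   [S ::= [ S ]]
(([S]))S => (([[S]]))S   [S ::= [ S ]]
(([[S]]))S => (([[[]]]))S   [S ::= [ ]]
(([[[]]]))S => (([[[]]]))[S]   [S ::= [ S ]]
(([[[]]]))[S] => (([[[]]]))[[]]   [S ::= [ ]]

S => SS => AS => (S)S => (A)S => ((S))S => (([S]))S => (([[S]]))S => (([[[]]]))S => (([[[]]]))[S] => (([[[]]]))[[]]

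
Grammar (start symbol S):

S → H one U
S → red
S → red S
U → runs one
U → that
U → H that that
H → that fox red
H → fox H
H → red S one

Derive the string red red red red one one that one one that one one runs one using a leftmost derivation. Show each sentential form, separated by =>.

S => H one U => red S one one U => red H one U one one U => red red S one one U one one U => red red H one U one one U one one U => red red red S one one U one one U one one U => red red red red one one U one one U one one U => red red red red one one that one one U one one U => red red red red one one that one one that one one U => red red red red one one that one one that one one runs one

S => H one U   [S → H one U]
H one U => red S one one U   [H → red S one]
red S one one U => red H one U one one U   [S → H one U]
red H one U one one U => red red S one one U one one U   [H → red S one]
red red S one one U one one U => red red H one U one one U one one U   [S → H one U]
red red H one U one one U one one U => red red red S one one U one one U one one U   [H → red S one]
red red red S one one U one one U one one U => red red red red one one U one one U one one U   [S → red]
red red red red one one U one one U one one U => red red red red one one that one one U one one U   [U → that]
red red red red one one that one one U one one U => red red red red one one that one one that one one U   [U → that]
red red red red one one that one one that one one U => red red red red one one that one one that one one runs one   [U → runs one]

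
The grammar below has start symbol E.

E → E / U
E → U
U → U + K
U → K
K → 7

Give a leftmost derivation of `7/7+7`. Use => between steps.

E => E/U => U/U => K/U => 7/U => 7/U+K => 7/K+K => 7/7+K => 7/7+7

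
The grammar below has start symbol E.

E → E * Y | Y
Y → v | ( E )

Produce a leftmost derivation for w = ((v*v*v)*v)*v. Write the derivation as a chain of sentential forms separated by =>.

E => E*Y => Y*Y => (E)*Y => (E*Y)*Y => (Y*Y)*Y => ((E)*Y)*Y => ((E*Y)*Y)*Y => ((E*Y*Y)*Y)*Y => ((Y*Y*Y)*Y)*Y => ((v*Y*Y)*Y)*Y => ((v*v*Y)*Y)*Y => ((v*v*v)*Y)*Y => ((v*v*v)*v)*Y => ((v*v*v)*v)*v

E => E*Y   [E → E * Y]
E*Y => Y*Y   [E → Y]
Y*Y => (E)*Y   [Y → ( E )]
(E)*Y => (E*Y)*Y   [E → E * Y]
(E*Y)*Y => (Y*Y)*Y   [E → Y]
(Y*Y)*Y => ((E)*Y)*Y   [Y → ( E )]
((E)*Y)*Y => ((E*Y)*Y)*Y   [E → E * Y]
((E*Y)*Y)*Y => ((E*Y*Y)*Y)*Y   [E → E * Y]
((E*Y*Y)*Y)*Y => ((Y*Y*Y)*Y)*Y   [E → Y]
((Y*Y*Y)*Y)*Y => ((v*Y*Y)*Y)*Y   [Y → v]
((v*Y*Y)*Y)*Y => ((v*v*Y)*Y)*Y   [Y → v]
((v*v*Y)*Y)*Y => ((v*v*v)*Y)*Y   [Y → v]
((v*v*v)*Y)*Y => ((v*v*v)*v)*Y   [Y → v]
((v*v*v)*v)*Y => ((v*v*v)*v)*v   [Y → v]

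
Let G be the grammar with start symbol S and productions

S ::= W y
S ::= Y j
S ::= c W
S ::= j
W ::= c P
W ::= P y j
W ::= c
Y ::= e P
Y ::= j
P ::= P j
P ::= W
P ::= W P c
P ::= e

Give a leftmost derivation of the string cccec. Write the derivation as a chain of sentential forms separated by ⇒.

S⇒cW⇒ccP⇒ccWPc⇒cccPc⇒cccec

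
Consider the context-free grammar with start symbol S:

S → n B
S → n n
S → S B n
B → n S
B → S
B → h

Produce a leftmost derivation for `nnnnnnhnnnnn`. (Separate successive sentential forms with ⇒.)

S ⇒ nB ⇒ nS ⇒ nSBn ⇒ nnBBn ⇒ nnSBn ⇒ nnSBnBn ⇒ nnnBBnBn ⇒ nnnSBnBn ⇒ nnnnBBnBn ⇒ nnnnSBnBn ⇒ nnnnnnBnBn ⇒ nnnnnnhnBn ⇒ nnnnnnhnnSn ⇒ nnnnnnhnnnnn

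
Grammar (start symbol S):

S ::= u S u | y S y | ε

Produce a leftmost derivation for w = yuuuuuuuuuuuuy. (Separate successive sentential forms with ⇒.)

S ⇒ ySy ⇒ yuSuy ⇒ yuuSuuy ⇒ yuuuSuuuy ⇒ yuuuuSuuuuy ⇒ yuuuuuSuuuuuy ⇒ yuuuuuuSuuuuuuy ⇒ yuuuuuuuuuuuuy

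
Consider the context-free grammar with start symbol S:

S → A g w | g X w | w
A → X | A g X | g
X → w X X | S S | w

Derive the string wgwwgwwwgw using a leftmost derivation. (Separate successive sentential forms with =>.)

S => Agw   [S → A g w]
Agw => Xgw   [A → X]
Xgw => wXXgw   [X → w X X]
wXXgw => wSSXgw   [X → S S]
wSSXgw => wgXwSXgw   [S → g X w]
wgXwSXgw => wgwwSXgw   [X → w]
wgwwSXgw => wgwwgXwXgw   [S → g X w]
wgwwgXwXgw => wgwwgwwXgw   [X → w]
wgwwgwwXgw => wgwwgwwwgw   [X → w]

S => Agw => Xgw => wXXgw => wSSXgw => wgXwSXgw => wgwwSXgw => wgwwgXwXgw => wgwwgwwXgw => wgwwgwwwgw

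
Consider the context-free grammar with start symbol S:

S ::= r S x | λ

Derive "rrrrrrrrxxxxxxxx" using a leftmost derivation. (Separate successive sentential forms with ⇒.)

S⇒rSx⇒rrSxx⇒rrrSxxx⇒rrrrSxxxx⇒rrrrrSxxxxx⇒rrrrrrSxxxxxx⇒rrrrrrrSxxxxxxx⇒rrrrrrrrSxxxxxxxx⇒rrrrrrrrxxxxxxxx

S ⇒ rSx   [S ::= r S x]
rSx ⇒ rrSxx   [S ::= r S x]
rrSxx ⇒ rrrSxxx   [S ::= r S x]
rrrSxxx ⇒ rrrrSxxxx   [S ::= r S x]
rrrrSxxxx ⇒ rrrrrSxxxxx   [S ::= r S x]
rrrrrSxxxxx ⇒ rrrrrrSxxxxxx   [S ::= r S x]
rrrrrrSxxxxxx ⇒ rrrrrrrSxxxxxxx   [S ::= r S x]
rrrrrrrSxxxxxxx ⇒ rrrrrrrrSxxxxxxxx   [S ::= r S x]
rrrrrrrrSxxxxxxxx ⇒ rrrrrrrrxxxxxxxx   [S ::= λ]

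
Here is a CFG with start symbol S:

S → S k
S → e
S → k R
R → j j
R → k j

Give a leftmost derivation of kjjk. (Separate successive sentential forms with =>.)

S => Sk   [S → S k]
Sk => kRk   [S → k R]
kRk => kjjk   [R → j j]

S => Sk => kRk => kjjk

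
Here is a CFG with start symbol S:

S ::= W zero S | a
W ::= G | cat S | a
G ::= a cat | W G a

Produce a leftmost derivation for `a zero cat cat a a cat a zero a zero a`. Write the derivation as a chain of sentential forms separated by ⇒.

S ⇒ W zero S ⇒ a zero S ⇒ a zero W zero S ⇒ a zero cat S zero S ⇒ a zero cat W zero S zero S ⇒ a zero cat G zero S zero S ⇒ a zero cat W G a zero S zero S ⇒ a zero cat cat S G a zero S zero S ⇒ a zero cat cat a G a zero S zero S ⇒ a zero cat cat a a cat a zero S zero S ⇒ a zero cat cat a a cat a zero a zero S ⇒ a zero cat cat a a cat a zero a zero a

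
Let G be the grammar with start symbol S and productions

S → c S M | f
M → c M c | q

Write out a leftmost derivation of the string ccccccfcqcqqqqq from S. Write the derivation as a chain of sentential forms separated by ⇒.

S ⇒ cSM ⇒ ccSMM ⇒ cccSMMM ⇒ ccccSMMMM ⇒ cccccSMMMMM ⇒ ccccccSMMMMMM ⇒ ccccccfMMMMMM ⇒ ccccccfcMcMMMMM ⇒ ccccccfcqcMMMMM ⇒ ccccccfcqcqMMMM ⇒ ccccccfcqcqqMMM ⇒ ccccccfcqcqqqMM ⇒ ccccccfcqcqqqqM ⇒ ccccccfcqcqqqqq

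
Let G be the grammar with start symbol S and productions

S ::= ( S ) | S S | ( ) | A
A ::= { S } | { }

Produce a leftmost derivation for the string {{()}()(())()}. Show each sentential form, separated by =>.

S => A => {S} => {SS} => {AS} => {{S}S} => {{()}S} => {{()}SS} => {{()}SSS} => {{()}()SS} => {{()}()(S)S} => {{()}()(())S} => {{()}()(())()}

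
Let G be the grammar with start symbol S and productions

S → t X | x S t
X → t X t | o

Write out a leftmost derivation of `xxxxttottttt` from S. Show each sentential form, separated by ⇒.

S ⇒ xSt   [S → x S t]
xSt ⇒ xxStt   [S → x S t]
xxStt ⇒ xxxSttt   [S → x S t]
xxxSttt ⇒ xxxxStttt   [S → x S t]
xxxxStttt ⇒ xxxxtXtttt   [S → t X]
xxxxtXtttt ⇒ xxxxttXttttt   [X → t X t]
xxxxttXttttt ⇒ xxxxttottttt   [X → o]

S ⇒ xSt ⇒ xxStt ⇒ xxxSttt ⇒ xxxxStttt ⇒ xxxxtXtttt ⇒ xxxxttXttttt ⇒ xxxxttottttt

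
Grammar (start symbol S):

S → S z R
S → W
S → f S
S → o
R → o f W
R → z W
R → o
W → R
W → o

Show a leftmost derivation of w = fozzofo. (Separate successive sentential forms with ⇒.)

S ⇒ SzR   [S → S z R]
SzR ⇒ fSzR   [S → f S]
fSzR ⇒ fozR   [S → o]
fozR ⇒ fozzW   [R → z W]
fozzW ⇒ fozzR   [W → R]
fozzR ⇒ fozzofW   [R → o f W]
fozzofW ⇒ fozzofo   [W → o]

S⇒SzR⇒fSzR⇒fozR⇒fozzW⇒fozzR⇒fozzofW⇒fozzofo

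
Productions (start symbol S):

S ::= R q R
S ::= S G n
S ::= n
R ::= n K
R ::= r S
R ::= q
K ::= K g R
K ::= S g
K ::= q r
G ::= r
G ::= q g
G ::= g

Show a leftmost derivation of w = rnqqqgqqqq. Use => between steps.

S => RqR => rSqR => rRqRqR => rnKqRqR => rnSgqRqR => rnRqRgqRqR => rnqqRgqRqR => rnqqqgqRqR => rnqqqgqqqR => rnqqqgqqqq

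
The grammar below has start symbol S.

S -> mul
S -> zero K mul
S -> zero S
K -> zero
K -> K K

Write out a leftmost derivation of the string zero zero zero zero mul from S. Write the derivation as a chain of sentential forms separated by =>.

S => zero K mul => zero K K mul => zero K K K mul => zero zero K K mul => zero zero zero K mul => zero zero zero zero mul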